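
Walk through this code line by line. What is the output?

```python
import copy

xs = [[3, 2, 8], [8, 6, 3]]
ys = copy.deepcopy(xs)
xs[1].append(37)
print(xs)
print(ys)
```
[[3, 2, 8], [8, 6, 3, 37]]
[[3, 2, 8], [8, 6, 3]]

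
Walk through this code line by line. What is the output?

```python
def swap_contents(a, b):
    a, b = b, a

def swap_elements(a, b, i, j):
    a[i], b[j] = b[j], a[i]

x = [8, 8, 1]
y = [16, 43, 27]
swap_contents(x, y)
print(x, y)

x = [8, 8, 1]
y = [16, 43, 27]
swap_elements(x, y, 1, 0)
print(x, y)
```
[8, 8, 1] [16, 43, 27]
[8, 16, 1] [8, 43, 27]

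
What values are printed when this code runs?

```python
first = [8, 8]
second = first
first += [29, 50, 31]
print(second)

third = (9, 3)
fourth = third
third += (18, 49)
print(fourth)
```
[8, 8, 29, 50, 31]
(9, 3)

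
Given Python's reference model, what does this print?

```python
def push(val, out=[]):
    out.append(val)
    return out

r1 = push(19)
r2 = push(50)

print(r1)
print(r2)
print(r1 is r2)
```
[19, 50]
[19, 50]
True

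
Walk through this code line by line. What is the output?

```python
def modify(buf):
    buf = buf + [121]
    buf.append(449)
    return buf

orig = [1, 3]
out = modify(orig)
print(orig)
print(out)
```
[1, 3]
[1, 3, 121, 449]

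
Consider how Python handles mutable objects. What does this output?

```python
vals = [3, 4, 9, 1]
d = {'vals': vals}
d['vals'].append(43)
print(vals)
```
[3, 4, 9, 1, 43]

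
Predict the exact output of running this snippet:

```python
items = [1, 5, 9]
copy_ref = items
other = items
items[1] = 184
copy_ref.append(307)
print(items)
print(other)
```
[1, 184, 9, 307]
[1, 184, 9, 307]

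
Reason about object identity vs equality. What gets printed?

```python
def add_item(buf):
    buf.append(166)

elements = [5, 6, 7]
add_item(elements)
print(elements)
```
[5, 6, 7, 166]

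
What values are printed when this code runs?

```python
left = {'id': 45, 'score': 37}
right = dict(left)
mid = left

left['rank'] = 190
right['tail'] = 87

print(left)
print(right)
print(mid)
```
{'id': 45, 'score': 37, 'rank': 190}
{'id': 45, 'score': 37, 'tail': 87}
{'id': 45, 'score': 37, 'rank': 190}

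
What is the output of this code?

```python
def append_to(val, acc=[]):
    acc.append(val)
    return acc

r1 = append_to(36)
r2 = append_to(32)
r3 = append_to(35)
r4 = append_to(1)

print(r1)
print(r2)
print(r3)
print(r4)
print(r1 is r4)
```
[36, 32, 35, 1]
[36, 32, 35, 1]
[36, 32, 35, 1]
[36, 32, 35, 1]
True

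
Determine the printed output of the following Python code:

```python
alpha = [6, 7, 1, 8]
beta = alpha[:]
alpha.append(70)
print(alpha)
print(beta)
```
[6, 7, 1, 8, 70]
[6, 7, 1, 8]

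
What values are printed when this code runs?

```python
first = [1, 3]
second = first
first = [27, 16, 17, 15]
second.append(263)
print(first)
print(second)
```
[27, 16, 17, 15]
[1, 3, 263]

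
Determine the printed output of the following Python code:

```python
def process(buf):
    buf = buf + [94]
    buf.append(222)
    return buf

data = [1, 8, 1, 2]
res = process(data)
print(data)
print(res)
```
[1, 8, 1, 2]
[1, 8, 1, 2, 94, 222]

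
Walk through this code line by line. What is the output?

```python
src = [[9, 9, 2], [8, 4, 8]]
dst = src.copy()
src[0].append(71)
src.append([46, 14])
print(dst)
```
[[9, 9, 2, 71], [8, 4, 8]]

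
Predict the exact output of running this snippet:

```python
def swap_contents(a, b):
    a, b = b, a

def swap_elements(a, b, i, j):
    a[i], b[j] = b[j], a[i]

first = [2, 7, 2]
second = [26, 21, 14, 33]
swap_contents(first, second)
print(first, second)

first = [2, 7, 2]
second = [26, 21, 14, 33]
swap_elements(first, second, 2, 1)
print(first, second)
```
[2, 7, 2] [26, 21, 14, 33]
[2, 7, 21] [26, 2, 14, 33]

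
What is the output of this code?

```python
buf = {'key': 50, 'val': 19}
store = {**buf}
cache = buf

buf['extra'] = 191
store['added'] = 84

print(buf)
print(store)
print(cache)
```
{'key': 50, 'val': 19, 'extra': 191}
{'key': 50, 'val': 19, 'added': 84}
{'key': 50, 'val': 19, 'extra': 191}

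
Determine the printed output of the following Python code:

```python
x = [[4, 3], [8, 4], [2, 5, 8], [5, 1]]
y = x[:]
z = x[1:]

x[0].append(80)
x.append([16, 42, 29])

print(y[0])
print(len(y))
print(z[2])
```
[4, 3, 80]
4
[5, 1]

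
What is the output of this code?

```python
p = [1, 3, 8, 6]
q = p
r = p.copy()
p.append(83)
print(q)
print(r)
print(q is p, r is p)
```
[1, 3, 8, 6, 83]
[1, 3, 8, 6]
True False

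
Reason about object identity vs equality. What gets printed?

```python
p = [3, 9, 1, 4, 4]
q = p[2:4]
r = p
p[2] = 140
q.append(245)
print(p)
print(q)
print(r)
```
[3, 9, 140, 4, 4]
[1, 4, 245]
[3, 9, 140, 4, 4]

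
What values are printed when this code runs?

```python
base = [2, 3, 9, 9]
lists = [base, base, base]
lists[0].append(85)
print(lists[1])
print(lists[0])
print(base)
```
[2, 3, 9, 9, 85]
[2, 3, 9, 9, 85]
[2, 3, 9, 9, 85]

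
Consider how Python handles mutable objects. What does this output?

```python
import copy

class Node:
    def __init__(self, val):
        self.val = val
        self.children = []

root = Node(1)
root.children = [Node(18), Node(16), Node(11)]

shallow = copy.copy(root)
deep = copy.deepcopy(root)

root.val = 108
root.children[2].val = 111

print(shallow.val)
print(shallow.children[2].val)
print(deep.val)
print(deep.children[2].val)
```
1
111
1
11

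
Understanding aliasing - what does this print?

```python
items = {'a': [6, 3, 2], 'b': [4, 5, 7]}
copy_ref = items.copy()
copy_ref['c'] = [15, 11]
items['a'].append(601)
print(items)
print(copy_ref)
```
{'a': [6, 3, 2, 601], 'b': [4, 5, 7]}
{'a': [6, 3, 2, 601], 'b': [4, 5, 7], 'c': [15, 11]}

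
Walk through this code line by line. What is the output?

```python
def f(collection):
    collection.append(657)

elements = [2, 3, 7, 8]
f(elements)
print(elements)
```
[2, 3, 7, 8, 657]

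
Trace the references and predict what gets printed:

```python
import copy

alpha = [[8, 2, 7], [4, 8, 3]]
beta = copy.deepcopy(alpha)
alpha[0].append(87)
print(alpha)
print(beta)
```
[[8, 2, 7, 87], [4, 8, 3]]
[[8, 2, 7], [4, 8, 3]]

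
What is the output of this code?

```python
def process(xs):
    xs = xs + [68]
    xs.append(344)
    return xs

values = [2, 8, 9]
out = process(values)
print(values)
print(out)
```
[2, 8, 9]
[2, 8, 9, 68, 344]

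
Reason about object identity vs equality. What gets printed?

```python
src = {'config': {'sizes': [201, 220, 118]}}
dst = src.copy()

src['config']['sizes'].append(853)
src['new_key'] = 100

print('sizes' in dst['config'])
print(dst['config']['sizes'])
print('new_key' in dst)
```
True
[201, 220, 118, 853]
False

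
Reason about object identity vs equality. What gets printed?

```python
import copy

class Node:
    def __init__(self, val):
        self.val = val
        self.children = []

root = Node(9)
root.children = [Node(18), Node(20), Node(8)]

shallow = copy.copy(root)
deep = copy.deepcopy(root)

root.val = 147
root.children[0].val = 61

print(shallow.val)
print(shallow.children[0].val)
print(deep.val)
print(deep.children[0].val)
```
9
61
9
18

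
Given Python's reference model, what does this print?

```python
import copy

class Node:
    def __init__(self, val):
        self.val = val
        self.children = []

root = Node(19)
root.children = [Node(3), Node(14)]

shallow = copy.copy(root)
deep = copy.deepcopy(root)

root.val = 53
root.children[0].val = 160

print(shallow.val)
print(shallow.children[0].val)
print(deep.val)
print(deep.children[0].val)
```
19
160
19
3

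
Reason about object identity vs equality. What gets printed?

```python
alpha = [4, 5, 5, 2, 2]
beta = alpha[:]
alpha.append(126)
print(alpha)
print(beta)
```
[4, 5, 5, 2, 2, 126]
[4, 5, 5, 2, 2]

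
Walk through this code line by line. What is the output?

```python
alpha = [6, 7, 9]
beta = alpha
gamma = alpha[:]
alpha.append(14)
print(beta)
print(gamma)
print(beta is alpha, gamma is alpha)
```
[6, 7, 9, 14]
[6, 7, 9]
True False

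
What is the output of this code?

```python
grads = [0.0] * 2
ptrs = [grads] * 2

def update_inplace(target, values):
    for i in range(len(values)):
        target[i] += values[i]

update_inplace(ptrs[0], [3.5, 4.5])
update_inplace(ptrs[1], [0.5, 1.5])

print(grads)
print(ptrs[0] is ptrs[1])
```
[4.0, 6.0]
True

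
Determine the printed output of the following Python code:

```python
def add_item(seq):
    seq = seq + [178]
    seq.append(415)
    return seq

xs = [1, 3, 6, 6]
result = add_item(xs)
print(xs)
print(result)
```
[1, 3, 6, 6]
[1, 3, 6, 6, 178, 415]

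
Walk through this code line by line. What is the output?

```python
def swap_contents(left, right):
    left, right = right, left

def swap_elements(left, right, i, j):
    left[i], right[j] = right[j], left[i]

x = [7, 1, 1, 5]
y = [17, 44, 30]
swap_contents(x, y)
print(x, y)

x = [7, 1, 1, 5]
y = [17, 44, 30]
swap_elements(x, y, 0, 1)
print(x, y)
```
[7, 1, 1, 5] [17, 44, 30]
[44, 1, 1, 5] [17, 7, 30]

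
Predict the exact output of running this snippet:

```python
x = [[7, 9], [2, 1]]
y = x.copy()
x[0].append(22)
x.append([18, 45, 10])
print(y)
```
[[7, 9, 22], [2, 1]]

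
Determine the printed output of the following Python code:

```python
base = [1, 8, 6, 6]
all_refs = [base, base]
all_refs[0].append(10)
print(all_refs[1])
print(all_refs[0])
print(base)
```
[1, 8, 6, 6, 10]
[1, 8, 6, 6, 10]
[1, 8, 6, 6, 10]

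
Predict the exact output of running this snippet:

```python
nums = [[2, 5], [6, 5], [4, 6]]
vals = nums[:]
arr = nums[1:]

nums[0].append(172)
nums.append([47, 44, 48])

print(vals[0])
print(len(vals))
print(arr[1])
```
[2, 5, 172]
3
[4, 6]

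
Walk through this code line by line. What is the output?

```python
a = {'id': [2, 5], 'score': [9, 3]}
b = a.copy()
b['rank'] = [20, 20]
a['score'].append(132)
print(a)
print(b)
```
{'id': [2, 5], 'score': [9, 3, 132]}
{'id': [2, 5], 'score': [9, 3, 132], 'rank': [20, 20]}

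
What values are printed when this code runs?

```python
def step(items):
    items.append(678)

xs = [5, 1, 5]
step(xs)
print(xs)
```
[5, 1, 5, 678]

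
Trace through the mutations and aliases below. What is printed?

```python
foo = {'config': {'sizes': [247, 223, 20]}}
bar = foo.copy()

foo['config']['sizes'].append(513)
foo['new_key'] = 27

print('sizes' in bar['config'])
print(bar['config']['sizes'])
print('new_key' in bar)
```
True
[247, 223, 20, 513]
False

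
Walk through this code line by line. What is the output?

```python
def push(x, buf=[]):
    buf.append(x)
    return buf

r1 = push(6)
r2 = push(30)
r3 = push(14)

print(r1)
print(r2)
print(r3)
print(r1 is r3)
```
[6, 30, 14]
[6, 30, 14]
[6, 30, 14]
True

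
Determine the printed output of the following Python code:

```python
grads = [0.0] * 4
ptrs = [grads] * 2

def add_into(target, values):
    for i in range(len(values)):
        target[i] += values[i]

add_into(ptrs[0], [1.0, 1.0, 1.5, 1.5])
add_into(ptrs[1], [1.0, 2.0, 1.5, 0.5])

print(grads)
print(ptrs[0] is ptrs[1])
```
[2.0, 3.0, 3.0, 2.0]
True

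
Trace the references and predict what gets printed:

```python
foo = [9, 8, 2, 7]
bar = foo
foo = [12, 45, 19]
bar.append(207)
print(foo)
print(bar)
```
[12, 45, 19]
[9, 8, 2, 7, 207]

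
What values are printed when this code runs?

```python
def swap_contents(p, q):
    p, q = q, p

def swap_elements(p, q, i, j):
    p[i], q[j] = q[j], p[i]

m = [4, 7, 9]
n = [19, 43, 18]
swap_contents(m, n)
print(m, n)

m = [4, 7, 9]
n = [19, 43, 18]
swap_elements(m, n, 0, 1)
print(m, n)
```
[4, 7, 9] [19, 43, 18]
[43, 7, 9] [19, 4, 18]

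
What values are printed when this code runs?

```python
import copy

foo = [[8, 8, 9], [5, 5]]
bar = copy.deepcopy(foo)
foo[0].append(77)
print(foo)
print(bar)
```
[[8, 8, 9, 77], [5, 5]]
[[8, 8, 9], [5, 5]]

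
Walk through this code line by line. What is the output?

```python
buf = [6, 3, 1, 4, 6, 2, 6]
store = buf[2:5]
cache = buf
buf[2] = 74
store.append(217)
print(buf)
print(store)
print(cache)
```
[6, 3, 74, 4, 6, 2, 6]
[1, 4, 6, 217]
[6, 3, 74, 4, 6, 2, 6]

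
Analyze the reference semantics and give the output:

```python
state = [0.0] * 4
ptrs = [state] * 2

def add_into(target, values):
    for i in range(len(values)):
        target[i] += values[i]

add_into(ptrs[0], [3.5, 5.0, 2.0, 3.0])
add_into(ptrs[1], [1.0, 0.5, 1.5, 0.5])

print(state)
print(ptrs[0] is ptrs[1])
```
[4.5, 5.5, 3.5, 3.5]
True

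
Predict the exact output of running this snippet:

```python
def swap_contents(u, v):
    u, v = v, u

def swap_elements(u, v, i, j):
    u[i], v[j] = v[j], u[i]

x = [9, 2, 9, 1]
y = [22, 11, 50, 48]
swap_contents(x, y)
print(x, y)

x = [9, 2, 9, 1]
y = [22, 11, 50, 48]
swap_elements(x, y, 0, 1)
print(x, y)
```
[9, 2, 9, 1] [22, 11, 50, 48]
[11, 2, 9, 1] [22, 9, 50, 48]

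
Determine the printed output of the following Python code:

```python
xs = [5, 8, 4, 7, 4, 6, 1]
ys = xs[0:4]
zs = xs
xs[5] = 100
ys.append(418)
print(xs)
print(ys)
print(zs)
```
[5, 8, 4, 7, 4, 100, 1]
[5, 8, 4, 7, 418]
[5, 8, 4, 7, 4, 100, 1]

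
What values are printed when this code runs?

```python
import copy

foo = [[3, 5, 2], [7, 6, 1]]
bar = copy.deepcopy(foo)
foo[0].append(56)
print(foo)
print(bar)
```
[[3, 5, 2, 56], [7, 6, 1]]
[[3, 5, 2], [7, 6, 1]]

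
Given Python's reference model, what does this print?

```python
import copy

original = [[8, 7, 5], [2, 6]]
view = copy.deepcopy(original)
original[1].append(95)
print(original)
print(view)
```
[[8, 7, 5], [2, 6, 95]]
[[8, 7, 5], [2, 6]]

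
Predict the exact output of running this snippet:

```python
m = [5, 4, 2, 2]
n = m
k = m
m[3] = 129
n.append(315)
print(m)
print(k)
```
[5, 4, 2, 129, 315]
[5, 4, 2, 129, 315]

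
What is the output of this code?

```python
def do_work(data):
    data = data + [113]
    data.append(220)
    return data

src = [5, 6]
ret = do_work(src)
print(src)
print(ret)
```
[5, 6]
[5, 6, 113, 220]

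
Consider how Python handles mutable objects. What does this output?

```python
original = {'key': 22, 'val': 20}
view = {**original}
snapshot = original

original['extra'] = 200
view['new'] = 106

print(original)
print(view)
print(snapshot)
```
{'key': 22, 'val': 20, 'extra': 200}
{'key': 22, 'val': 20, 'new': 106}
{'key': 22, 'val': 20, 'extra': 200}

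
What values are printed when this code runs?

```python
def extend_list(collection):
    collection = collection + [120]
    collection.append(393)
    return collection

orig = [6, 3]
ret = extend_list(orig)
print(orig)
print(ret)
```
[6, 3]
[6, 3, 120, 393]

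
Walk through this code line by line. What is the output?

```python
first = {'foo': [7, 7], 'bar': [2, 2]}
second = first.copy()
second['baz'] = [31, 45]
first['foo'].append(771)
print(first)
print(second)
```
{'foo': [7, 7, 771], 'bar': [2, 2]}
{'foo': [7, 7, 771], 'bar': [2, 2], 'baz': [31, 45]}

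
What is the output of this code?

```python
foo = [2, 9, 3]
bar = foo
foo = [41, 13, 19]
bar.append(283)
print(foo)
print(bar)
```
[41, 13, 19]
[2, 9, 3, 283]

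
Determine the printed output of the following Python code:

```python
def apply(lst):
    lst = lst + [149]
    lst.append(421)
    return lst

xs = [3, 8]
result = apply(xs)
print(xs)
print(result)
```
[3, 8]
[3, 8, 149, 421]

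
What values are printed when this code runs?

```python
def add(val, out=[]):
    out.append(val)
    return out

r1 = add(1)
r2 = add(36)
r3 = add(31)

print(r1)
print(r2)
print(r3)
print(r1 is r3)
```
[1, 36, 31]
[1, 36, 31]
[1, 36, 31]
True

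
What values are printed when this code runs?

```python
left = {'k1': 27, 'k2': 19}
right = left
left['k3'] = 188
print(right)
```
{'k1': 27, 'k2': 19, 'k3': 188}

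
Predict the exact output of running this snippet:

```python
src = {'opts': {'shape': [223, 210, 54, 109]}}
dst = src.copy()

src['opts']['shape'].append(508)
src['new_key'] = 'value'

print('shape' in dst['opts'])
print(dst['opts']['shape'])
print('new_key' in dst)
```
True
[223, 210, 54, 109, 508]
False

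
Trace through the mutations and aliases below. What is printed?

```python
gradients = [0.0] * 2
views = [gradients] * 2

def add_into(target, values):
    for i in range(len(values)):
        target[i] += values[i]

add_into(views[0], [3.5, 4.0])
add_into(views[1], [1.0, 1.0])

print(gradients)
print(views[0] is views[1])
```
[4.5, 5.0]
True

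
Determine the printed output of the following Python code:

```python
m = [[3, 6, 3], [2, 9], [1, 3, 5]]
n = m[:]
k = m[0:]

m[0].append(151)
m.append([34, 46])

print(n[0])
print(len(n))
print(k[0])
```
[3, 6, 3, 151]
3
[3, 6, 3, 151]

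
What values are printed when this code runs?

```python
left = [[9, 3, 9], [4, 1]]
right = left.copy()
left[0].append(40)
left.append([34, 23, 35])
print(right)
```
[[9, 3, 9, 40], [4, 1]]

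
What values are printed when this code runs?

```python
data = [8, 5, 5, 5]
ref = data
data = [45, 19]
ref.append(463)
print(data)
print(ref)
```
[45, 19]
[8, 5, 5, 5, 463]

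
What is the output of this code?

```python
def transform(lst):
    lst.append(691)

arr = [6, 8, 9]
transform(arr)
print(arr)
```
[6, 8, 9, 691]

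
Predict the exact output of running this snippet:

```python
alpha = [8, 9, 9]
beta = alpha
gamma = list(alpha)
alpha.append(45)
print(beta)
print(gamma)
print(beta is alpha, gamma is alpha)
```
[8, 9, 9, 45]
[8, 9, 9]
True False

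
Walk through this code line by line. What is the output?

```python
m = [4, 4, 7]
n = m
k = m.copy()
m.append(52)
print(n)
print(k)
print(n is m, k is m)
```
[4, 4, 7, 52]
[4, 4, 7]
True False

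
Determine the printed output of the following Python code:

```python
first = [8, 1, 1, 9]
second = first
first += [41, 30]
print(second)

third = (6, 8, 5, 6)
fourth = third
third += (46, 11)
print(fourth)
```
[8, 1, 1, 9, 41, 30]
(6, 8, 5, 6)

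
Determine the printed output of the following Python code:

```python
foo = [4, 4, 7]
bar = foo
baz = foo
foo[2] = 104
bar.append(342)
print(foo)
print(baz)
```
[4, 4, 104, 342]
[4, 4, 104, 342]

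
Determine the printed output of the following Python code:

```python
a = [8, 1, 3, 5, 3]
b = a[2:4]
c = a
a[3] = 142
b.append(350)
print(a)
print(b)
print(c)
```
[8, 1, 3, 142, 3]
[3, 5, 350]
[8, 1, 3, 142, 3]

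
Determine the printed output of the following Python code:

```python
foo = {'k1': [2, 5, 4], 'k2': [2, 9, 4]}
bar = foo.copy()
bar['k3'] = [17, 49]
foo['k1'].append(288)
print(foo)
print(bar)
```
{'k1': [2, 5, 4, 288], 'k2': [2, 9, 4]}
{'k1': [2, 5, 4, 288], 'k2': [2, 9, 4], 'k3': [17, 49]}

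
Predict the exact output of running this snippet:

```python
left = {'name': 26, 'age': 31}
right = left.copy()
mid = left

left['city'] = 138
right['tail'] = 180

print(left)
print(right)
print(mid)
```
{'name': 26, 'age': 31, 'city': 138}
{'name': 26, 'age': 31, 'tail': 180}
{'name': 26, 'age': 31, 'city': 138}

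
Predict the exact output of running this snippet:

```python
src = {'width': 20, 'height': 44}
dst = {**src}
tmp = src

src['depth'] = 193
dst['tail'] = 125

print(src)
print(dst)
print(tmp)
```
{'width': 20, 'height': 44, 'depth': 193}
{'width': 20, 'height': 44, 'tail': 125}
{'width': 20, 'height': 44, 'depth': 193}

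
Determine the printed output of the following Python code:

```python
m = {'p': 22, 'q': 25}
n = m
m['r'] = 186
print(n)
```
{'p': 22, 'q': 25, 'r': 186}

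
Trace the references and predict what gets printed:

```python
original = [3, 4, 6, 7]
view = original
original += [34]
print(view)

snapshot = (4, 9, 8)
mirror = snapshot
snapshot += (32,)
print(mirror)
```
[3, 4, 6, 7, 34]
(4, 9, 8)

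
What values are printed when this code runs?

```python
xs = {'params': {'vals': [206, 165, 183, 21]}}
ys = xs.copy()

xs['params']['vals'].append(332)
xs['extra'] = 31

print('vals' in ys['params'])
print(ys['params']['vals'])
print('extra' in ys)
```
True
[206, 165, 183, 21, 332]
False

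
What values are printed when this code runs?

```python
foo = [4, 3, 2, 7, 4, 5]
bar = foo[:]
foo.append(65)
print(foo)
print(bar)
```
[4, 3, 2, 7, 4, 5, 65]
[4, 3, 2, 7, 4, 5]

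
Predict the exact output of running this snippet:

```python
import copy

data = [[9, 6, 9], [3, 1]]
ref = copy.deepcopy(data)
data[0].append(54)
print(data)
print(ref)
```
[[9, 6, 9, 54], [3, 1]]
[[9, 6, 9], [3, 1]]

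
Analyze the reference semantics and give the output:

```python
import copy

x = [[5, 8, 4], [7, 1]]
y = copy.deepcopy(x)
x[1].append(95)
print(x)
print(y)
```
[[5, 8, 4], [7, 1, 95]]
[[5, 8, 4], [7, 1]]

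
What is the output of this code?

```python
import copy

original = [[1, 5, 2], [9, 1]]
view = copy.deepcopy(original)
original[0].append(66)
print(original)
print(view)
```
[[1, 5, 2, 66], [9, 1]]
[[1, 5, 2], [9, 1]]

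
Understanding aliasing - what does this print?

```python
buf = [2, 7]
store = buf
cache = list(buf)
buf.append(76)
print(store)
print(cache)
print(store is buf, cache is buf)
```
[2, 7, 76]
[2, 7]
True False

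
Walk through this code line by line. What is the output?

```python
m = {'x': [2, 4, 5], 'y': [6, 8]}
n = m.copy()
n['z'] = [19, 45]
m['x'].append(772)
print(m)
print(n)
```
{'x': [2, 4, 5, 772], 'y': [6, 8]}
{'x': [2, 4, 5, 772], 'y': [6, 8], 'z': [19, 45]}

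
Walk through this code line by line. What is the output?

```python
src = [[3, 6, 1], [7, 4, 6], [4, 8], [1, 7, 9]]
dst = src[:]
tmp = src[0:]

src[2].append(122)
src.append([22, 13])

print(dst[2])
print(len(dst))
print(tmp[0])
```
[4, 8, 122]
4
[3, 6, 1]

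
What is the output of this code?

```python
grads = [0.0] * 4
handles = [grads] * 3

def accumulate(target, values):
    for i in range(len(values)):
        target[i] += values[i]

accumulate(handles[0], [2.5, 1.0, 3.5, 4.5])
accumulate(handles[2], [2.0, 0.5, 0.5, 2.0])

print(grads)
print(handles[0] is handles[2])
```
[4.5, 1.5, 4.0, 6.5]
True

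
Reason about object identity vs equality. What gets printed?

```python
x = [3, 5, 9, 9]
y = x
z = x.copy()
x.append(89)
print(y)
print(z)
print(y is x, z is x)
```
[3, 5, 9, 9, 89]
[3, 5, 9, 9]
True False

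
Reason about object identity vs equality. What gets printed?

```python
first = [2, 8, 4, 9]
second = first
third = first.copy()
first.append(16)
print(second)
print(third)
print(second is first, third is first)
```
[2, 8, 4, 9, 16]
[2, 8, 4, 9]
True False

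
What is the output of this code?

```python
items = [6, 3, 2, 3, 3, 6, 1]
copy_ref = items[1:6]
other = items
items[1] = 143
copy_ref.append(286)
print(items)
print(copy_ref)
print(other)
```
[6, 143, 2, 3, 3, 6, 1]
[3, 2, 3, 3, 6, 286]
[6, 143, 2, 3, 3, 6, 1]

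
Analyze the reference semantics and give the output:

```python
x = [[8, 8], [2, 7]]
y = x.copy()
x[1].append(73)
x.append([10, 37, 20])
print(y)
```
[[8, 8], [2, 7, 73]]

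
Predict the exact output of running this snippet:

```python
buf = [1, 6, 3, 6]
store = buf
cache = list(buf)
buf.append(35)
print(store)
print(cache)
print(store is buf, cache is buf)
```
[1, 6, 3, 6, 35]
[1, 6, 3, 6]
True False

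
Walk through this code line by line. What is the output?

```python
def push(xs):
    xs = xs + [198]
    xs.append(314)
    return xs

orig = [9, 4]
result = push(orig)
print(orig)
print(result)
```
[9, 4]
[9, 4, 198, 314]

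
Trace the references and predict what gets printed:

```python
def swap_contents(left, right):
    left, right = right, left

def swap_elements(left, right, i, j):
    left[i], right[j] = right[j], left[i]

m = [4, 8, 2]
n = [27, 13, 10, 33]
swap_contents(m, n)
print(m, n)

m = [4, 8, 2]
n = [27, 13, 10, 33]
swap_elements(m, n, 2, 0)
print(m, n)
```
[4, 8, 2] [27, 13, 10, 33]
[4, 8, 27] [2, 13, 10, 33]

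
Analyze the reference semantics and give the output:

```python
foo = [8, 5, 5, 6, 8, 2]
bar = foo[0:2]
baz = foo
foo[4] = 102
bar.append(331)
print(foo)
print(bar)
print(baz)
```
[8, 5, 5, 6, 102, 2]
[8, 5, 331]
[8, 5, 5, 6, 102, 2]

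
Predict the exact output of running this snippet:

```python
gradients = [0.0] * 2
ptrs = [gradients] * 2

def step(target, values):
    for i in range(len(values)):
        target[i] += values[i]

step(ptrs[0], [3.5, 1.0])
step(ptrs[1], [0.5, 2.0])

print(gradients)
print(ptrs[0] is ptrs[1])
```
[4.0, 3.0]
True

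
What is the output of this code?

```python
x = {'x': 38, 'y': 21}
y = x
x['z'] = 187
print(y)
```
{'x': 38, 'y': 21, 'z': 187}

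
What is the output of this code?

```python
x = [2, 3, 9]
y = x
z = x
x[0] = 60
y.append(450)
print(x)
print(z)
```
[60, 3, 9, 450]
[60, 3, 9, 450]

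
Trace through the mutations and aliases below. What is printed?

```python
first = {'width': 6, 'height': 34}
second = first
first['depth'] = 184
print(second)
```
{'width': 6, 'height': 34, 'depth': 184}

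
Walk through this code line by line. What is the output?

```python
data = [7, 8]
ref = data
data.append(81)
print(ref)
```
[7, 8, 81]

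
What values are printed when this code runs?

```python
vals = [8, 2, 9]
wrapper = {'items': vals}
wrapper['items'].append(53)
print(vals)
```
[8, 2, 9, 53]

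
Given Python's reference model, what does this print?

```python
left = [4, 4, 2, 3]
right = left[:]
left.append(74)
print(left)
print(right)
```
[4, 4, 2, 3, 74]
[4, 4, 2, 3]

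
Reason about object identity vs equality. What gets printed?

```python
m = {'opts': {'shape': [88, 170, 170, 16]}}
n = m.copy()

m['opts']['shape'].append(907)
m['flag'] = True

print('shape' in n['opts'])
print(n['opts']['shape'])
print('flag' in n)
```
True
[88, 170, 170, 16, 907]
False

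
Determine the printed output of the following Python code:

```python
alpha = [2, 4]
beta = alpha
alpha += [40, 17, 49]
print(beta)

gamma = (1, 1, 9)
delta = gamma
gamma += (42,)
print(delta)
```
[2, 4, 40, 17, 49]
(1, 1, 9)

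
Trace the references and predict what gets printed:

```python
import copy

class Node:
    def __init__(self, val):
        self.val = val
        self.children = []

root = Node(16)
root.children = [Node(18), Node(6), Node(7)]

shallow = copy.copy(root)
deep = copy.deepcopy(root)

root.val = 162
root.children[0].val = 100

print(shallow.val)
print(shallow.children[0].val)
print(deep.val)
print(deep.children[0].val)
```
16
100
16
18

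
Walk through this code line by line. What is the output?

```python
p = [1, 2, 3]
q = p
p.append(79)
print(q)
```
[1, 2, 3, 79]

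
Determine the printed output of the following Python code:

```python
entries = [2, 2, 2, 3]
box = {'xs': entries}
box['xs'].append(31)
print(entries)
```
[2, 2, 2, 3, 31]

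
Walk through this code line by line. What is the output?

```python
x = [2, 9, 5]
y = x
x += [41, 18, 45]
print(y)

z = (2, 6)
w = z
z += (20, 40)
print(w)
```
[2, 9, 5, 41, 18, 45]
(2, 6)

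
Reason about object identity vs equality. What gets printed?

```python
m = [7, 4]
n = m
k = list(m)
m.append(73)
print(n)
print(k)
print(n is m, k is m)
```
[7, 4, 73]
[7, 4]
True False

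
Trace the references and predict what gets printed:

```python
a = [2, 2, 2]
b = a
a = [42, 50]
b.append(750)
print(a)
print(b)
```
[42, 50]
[2, 2, 2, 750]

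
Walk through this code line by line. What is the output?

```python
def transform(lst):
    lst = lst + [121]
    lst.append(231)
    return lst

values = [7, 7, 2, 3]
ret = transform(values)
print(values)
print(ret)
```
[7, 7, 2, 3]
[7, 7, 2, 3, 121, 231]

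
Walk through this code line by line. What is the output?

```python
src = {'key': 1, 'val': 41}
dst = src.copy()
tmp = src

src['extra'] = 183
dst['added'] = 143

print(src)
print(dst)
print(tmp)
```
{'key': 1, 'val': 41, 'extra': 183}
{'key': 1, 'val': 41, 'added': 143}
{'key': 1, 'val': 41, 'extra': 183}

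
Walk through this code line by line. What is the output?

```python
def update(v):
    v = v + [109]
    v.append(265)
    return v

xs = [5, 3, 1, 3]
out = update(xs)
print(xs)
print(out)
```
[5, 3, 1, 3]
[5, 3, 1, 3, 109, 265]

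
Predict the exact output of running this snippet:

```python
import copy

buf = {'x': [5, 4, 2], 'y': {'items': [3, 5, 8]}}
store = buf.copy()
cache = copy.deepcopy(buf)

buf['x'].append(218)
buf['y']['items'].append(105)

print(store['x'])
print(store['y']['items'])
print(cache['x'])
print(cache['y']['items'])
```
[5, 4, 2, 218]
[3, 5, 8, 105]
[5, 4, 2]
[3, 5, 8]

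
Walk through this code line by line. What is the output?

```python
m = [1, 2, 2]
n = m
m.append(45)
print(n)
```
[1, 2, 2, 45]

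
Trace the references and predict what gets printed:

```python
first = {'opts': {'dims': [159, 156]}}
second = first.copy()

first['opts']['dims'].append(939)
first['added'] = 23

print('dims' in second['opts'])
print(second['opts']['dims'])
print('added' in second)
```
True
[159, 156, 939]
False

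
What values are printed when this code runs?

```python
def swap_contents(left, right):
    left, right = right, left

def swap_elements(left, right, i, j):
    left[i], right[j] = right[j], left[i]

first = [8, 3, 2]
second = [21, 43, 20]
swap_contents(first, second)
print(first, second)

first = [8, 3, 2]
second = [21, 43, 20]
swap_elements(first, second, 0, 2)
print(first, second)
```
[8, 3, 2] [21, 43, 20]
[20, 3, 2] [21, 43, 8]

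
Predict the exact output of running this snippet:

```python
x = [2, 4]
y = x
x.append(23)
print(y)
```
[2, 4, 23]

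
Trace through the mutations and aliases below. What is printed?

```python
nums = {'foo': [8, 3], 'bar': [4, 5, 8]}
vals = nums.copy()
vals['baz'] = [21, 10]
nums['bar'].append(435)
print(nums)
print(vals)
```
{'foo': [8, 3], 'bar': [4, 5, 8, 435]}
{'foo': [8, 3], 'bar': [4, 5, 8, 435], 'baz': [21, 10]}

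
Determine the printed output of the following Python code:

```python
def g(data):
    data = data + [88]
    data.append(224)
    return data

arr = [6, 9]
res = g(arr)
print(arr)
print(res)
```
[6, 9]
[6, 9, 88, 224]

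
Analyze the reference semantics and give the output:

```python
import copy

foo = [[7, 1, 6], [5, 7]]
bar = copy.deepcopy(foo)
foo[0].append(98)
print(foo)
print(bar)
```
[[7, 1, 6, 98], [5, 7]]
[[7, 1, 6], [5, 7]]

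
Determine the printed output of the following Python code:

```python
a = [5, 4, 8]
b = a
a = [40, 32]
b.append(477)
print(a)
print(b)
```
[40, 32]
[5, 4, 8, 477]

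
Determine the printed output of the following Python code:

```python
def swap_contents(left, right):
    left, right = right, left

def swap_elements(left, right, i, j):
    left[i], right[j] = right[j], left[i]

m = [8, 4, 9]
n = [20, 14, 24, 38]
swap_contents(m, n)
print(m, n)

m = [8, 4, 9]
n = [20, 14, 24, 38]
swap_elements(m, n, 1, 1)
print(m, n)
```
[8, 4, 9] [20, 14, 24, 38]
[8, 14, 9] [20, 4, 24, 38]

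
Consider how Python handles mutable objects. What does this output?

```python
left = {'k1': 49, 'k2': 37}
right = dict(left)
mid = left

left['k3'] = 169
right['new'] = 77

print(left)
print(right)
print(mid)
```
{'k1': 49, 'k2': 37, 'k3': 169}
{'k1': 49, 'k2': 37, 'new': 77}
{'k1': 49, 'k2': 37, 'k3': 169}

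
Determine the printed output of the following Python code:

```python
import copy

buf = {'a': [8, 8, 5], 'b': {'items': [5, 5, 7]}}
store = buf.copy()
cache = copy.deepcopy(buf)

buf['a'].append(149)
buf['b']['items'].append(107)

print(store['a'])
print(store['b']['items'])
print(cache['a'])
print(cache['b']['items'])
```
[8, 8, 5, 149]
[5, 5, 7, 107]
[8, 8, 5]
[5, 5, 7]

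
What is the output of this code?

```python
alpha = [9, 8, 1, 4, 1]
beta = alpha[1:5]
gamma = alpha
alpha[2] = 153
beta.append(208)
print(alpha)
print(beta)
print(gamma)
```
[9, 8, 153, 4, 1]
[8, 1, 4, 1, 208]
[9, 8, 153, 4, 1]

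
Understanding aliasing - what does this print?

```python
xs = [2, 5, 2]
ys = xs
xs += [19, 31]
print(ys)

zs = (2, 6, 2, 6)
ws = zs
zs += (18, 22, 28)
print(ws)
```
[2, 5, 2, 19, 31]
(2, 6, 2, 6)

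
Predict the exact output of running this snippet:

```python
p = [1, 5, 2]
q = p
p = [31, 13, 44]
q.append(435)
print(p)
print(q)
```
[31, 13, 44]
[1, 5, 2, 435]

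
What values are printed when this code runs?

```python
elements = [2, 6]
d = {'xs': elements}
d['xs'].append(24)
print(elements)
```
[2, 6, 24]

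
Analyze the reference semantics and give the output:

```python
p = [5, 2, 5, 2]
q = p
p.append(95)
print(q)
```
[5, 2, 5, 2, 95]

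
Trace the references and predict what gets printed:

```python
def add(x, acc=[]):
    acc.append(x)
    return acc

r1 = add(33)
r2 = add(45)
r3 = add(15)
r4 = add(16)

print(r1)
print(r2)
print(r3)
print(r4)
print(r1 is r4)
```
[33, 45, 15, 16]
[33, 45, 15, 16]
[33, 45, 15, 16]
[33, 45, 15, 16]
True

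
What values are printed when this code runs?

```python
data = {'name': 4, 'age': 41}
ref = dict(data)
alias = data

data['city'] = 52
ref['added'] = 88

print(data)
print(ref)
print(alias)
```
{'name': 4, 'age': 41, 'city': 52}
{'name': 4, 'age': 41, 'added': 88}
{'name': 4, 'age': 41, 'city': 52}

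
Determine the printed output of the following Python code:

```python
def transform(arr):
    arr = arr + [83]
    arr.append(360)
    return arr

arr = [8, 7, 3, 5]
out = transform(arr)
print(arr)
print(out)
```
[8, 7, 3, 5]
[8, 7, 3, 5, 83, 360]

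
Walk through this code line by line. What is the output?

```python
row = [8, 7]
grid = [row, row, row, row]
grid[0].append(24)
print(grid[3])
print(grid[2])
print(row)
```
[8, 7, 24]
[8, 7, 24]
[8, 7, 24]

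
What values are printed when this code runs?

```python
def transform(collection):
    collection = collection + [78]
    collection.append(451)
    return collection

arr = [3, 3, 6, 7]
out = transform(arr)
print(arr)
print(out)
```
[3, 3, 6, 7]
[3, 3, 6, 7, 78, 451]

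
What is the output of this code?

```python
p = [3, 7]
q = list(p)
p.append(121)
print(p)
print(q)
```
[3, 7, 121]
[3, 7]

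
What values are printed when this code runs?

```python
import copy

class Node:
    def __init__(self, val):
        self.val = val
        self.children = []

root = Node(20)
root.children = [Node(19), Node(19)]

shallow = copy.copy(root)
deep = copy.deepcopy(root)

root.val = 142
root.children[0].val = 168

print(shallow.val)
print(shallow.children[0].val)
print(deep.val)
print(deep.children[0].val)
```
20
168
20
19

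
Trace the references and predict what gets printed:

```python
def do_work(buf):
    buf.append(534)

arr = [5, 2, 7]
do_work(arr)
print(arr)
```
[5, 2, 7, 534]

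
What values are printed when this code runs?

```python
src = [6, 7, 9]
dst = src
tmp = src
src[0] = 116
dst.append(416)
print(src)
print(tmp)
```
[116, 7, 9, 416]
[116, 7, 9, 416]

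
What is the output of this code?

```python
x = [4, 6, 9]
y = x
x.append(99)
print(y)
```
[4, 6, 9, 99]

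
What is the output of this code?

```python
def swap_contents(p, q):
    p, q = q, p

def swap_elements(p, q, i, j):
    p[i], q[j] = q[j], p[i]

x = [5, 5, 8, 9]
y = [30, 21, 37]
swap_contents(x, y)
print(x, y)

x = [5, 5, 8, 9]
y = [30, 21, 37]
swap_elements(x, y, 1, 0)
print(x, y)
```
[5, 5, 8, 9] [30, 21, 37]
[5, 30, 8, 9] [5, 21, 37]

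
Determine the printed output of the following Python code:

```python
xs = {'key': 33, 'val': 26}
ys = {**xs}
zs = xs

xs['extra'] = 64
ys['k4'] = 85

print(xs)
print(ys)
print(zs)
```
{'key': 33, 'val': 26, 'extra': 64}
{'key': 33, 'val': 26, 'k4': 85}
{'key': 33, 'val': 26, 'extra': 64}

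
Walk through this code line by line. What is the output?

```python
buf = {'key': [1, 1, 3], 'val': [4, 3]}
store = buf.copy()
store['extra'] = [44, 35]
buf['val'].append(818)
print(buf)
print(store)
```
{'key': [1, 1, 3], 'val': [4, 3, 818]}
{'key': [1, 1, 3], 'val': [4, 3, 818], 'extra': [44, 35]}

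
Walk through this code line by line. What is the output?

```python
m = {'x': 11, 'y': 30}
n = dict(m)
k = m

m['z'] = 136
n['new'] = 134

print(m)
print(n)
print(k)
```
{'x': 11, 'y': 30, 'z': 136}
{'x': 11, 'y': 30, 'new': 134}
{'x': 11, 'y': 30, 'z': 136}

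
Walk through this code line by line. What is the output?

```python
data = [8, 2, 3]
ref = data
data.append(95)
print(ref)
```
[8, 2, 3, 95]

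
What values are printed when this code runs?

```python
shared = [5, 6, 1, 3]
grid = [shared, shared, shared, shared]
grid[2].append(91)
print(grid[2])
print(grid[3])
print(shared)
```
[5, 6, 1, 3, 91]
[5, 6, 1, 3, 91]
[5, 6, 1, 3, 91]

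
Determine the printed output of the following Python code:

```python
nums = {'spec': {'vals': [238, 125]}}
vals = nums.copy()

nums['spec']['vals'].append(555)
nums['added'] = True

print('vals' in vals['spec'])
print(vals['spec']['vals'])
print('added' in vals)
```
True
[238, 125, 555]
False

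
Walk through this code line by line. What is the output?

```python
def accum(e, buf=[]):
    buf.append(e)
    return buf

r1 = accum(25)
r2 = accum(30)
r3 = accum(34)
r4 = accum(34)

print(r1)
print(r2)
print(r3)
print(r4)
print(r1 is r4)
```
[25, 30, 34, 34]
[25, 30, 34, 34]
[25, 30, 34, 34]
[25, 30, 34, 34]
True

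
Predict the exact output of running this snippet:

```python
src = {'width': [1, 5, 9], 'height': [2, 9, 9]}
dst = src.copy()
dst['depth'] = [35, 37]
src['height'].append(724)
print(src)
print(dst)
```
{'width': [1, 5, 9], 'height': [2, 9, 9, 724]}
{'width': [1, 5, 9], 'height': [2, 9, 9, 724], 'depth': [35, 37]}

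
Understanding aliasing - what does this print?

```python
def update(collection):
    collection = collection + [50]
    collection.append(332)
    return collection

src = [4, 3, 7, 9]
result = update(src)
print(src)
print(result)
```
[4, 3, 7, 9]
[4, 3, 7, 9, 50, 332]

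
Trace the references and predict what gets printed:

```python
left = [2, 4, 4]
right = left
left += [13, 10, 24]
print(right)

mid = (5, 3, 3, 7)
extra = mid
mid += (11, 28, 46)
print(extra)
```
[2, 4, 4, 13, 10, 24]
(5, 3, 3, 7)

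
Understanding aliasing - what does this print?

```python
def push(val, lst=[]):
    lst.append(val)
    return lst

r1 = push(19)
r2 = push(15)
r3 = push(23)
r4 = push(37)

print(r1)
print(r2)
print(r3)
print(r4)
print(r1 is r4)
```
[19, 15, 23, 37]
[19, 15, 23, 37]
[19, 15, 23, 37]
[19, 15, 23, 37]
True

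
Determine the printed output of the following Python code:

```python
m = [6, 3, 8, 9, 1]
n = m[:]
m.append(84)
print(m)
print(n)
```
[6, 3, 8, 9, 1, 84]
[6, 3, 8, 9, 1]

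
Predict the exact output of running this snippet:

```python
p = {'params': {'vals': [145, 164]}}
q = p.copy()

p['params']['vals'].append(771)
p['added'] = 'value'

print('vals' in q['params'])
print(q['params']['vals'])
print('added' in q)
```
True
[145, 164, 771]
False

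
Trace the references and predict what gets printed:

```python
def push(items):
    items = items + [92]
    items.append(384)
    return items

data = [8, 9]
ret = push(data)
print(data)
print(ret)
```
[8, 9]
[8, 9, 92, 384]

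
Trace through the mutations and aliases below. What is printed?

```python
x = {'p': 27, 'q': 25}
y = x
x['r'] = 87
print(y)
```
{'p': 27, 'q': 25, 'r': 87}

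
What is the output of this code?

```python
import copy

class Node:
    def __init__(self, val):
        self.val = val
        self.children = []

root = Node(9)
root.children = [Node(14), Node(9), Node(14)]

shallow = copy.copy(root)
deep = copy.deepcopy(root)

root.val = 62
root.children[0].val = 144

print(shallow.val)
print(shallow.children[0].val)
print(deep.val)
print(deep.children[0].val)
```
9
144
9
14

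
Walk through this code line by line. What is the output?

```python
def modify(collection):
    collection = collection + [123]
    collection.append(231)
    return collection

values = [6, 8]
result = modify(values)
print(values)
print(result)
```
[6, 8]
[6, 8, 123, 231]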